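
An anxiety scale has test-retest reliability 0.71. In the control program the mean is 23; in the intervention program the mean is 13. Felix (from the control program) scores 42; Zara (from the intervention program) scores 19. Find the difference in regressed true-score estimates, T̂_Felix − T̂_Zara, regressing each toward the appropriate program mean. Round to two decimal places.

T̂_Felix = 0.71(42) + 0.29(23) = 36.4900
T̂_Zara = 0.71(19) + 0.29(13) = 17.2600
Difference = 36.4900 − 17.2600 = 19.2300

19.23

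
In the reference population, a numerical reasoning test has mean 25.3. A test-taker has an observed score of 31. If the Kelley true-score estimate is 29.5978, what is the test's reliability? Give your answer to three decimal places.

T̂ = ρX + (1 − ρ)μ  ⇒  T̂ − μ = ρ(X − μ)
ρ = (T̂ − μ)/(X − μ) = (29.5978 − 25.3) / (31 − 25.3) = 4.2978 / 5.7 = 0.75400

0.754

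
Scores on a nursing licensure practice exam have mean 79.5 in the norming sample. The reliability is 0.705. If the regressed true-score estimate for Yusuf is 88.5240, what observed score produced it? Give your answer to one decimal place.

92.3

T̂ = ρX + (1 − ρ)μ  ⇒  X = (T̂ − (1 − ρ)μ) / ρ
X = (88.5240 − 0.295 × 79.5) / 0.705 = (88.5240 − 23.4525) / 0.705 = 65.0715 / 0.705 = 92.300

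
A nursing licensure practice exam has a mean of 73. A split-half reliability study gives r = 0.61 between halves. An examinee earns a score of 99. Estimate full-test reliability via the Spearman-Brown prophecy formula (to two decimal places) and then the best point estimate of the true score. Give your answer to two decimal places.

Spearman-Brown: ρ = 2r/(1 + r) = 2(0.61)/(1 + 0.61) = 1.220/1.61 = 0.7578 → 0.76
T̂ = ρX + (1 − ρ)μ
  = 0.76 × 99 + 0.24 × 73
  = 75.24 + 17.52
  = 92.760
  ≈ 92.76

92.76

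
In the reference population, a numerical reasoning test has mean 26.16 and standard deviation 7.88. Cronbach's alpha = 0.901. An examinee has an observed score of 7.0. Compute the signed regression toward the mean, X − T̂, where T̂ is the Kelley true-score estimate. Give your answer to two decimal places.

-1.90

T̂ = 0.901(7.0) + 0.099(26.16) = 6.3070 + 2.58984 = 8.8968 → 8.897
X − T̂ = 7.0 − 8.897 = -1.897 → -1.90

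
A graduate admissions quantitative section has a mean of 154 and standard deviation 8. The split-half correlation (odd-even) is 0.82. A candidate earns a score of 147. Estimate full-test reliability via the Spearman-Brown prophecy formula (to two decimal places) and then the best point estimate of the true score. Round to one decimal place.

147.7

Spearman-Brown: ρ = 2r/(1 + r) = 2(0.82)/(1 + 0.82) = 1.640/1.82 = 0.9011 → 0.90
T̂ = 0.90(147) + 0.10(154) = 132.30 + 15.40 = 147.70 → 147.7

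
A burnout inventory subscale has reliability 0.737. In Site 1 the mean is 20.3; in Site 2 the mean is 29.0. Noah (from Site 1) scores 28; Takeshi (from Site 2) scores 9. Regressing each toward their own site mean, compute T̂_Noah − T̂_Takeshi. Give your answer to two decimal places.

11.71

T̂_Noah = 0.737(28) + 0.263(20.3) = 25.9749
T̂_Takeshi = 0.737(9) + 0.263(29.0) = 14.2600
Difference = 25.9749 − 14.2600 = 11.7149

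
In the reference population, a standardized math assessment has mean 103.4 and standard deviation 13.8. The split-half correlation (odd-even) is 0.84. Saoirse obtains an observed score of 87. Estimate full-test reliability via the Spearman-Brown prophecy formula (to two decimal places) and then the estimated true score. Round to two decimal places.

88.48

Spearman-Brown: ρ = 2r/(1 + r) = 2(0.84)/(1 + 0.84) = 1.680/1.84 = 0.9130 → 0.91
Weight the observed score by reliability and the mean by (1 − reliability): T̂ = 0.91·87 + 0.09·103.4 = 79.17 + 9.306 = 88.476.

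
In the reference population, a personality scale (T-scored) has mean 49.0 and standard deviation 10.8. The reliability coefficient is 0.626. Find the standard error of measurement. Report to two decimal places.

SEM = SD · √(1 − ρ) = 10.8 × √0.374 = 10.8 × 0.6116 = 6.605

6.60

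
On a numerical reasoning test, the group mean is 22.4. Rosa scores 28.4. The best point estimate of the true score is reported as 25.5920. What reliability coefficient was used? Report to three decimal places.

0.532

T̂ = ρX + (1 − ρ)μ  ⇒  T̂ − μ = ρ(X − μ)
ρ = (T̂ − μ)/(X − μ) = (25.5920 − 22.4) / (28.4 − 22.4) = 3.1920 / 6.0 = 0.53200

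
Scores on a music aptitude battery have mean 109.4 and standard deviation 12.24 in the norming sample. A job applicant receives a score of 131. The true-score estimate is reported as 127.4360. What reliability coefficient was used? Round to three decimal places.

0.835

T̂ = ρX + (1 − ρ)μ  ⇒  T̂ − μ = ρ(X − μ)
ρ = (T̂ − μ)/(X − μ) = (127.4360 − 109.4) / (131 − 109.4) = 18.0360 / 21.6 = 0.83500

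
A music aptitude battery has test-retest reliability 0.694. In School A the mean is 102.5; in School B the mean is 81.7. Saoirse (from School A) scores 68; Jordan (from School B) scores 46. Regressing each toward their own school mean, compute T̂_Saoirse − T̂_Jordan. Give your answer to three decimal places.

T̂_Saoirse = 0.694(68) + 0.306(102.5) = 78.55700
T̂_Jordan = 0.694(46) + 0.306(81.7) = 56.92420
Difference = 78.55700 − 56.92420 = 21.63280

21.633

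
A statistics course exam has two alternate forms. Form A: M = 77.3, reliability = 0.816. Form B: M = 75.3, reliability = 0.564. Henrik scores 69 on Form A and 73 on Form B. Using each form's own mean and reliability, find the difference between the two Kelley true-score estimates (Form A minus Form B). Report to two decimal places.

-3.48

T̂_A = 0.816(69) + 0.184(77.3) = 70.5272
T̂_B = 0.564(73) + 0.436(75.3) = 74.0028
T̂_A − T̂_B = -3.4756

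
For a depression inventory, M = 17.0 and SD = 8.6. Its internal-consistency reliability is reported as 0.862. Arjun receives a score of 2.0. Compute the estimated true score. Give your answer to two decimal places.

Regress the observed score toward the mean by the unreliability: T̂ = 0.862·2.0 + 0.138·17.0 = 1.7240 + 2.3460 = 4.070.

4.07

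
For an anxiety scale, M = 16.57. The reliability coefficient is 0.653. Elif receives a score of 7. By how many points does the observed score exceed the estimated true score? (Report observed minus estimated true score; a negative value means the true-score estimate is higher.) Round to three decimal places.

T̂ = ρX + (1 − ρ)μ
  = 0.653 × 7 + 0.347 × 16.57
  = 4.571 + 5.74979
  = 10.32079
  ≈ 10.3208
X − T̂ = 7 − 10.3208 = -3.3208 → -3.321

-3.321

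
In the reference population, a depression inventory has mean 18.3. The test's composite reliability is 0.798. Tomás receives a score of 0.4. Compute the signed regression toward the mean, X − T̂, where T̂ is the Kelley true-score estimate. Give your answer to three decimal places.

-3.616

T̂ = 0.798(0.4) + 0.202(18.3) = 0.3192 + 3.6966 = 4.01580 → 4.0158
X − T̂ = 0.4 − 4.0158 = -3.6158 → -3.616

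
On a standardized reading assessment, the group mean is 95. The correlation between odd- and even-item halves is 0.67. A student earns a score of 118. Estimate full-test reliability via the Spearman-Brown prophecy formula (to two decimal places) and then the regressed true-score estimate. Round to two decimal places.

Spearman-Brown: ρ = 2r/(1 + r) = 2(0.67)/(1 + 0.67) = 1.340/1.67 = 0.8024 → 0.80
Kelley's formula gives T̂ = 0.80·118 + 0.20·95 = 94.40 + 19.00 = 113.400.

113.40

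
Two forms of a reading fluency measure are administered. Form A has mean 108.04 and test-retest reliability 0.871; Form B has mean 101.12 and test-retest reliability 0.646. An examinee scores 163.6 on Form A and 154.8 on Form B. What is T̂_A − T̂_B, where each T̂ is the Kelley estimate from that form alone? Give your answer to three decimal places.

T̂_A = 0.871(163.6) + 0.129(108.04) = 156.43276
T̂_B = 0.646(154.8) + 0.354(101.12) = 135.79728
T̂_A − T̂_B = 20.63548

20.635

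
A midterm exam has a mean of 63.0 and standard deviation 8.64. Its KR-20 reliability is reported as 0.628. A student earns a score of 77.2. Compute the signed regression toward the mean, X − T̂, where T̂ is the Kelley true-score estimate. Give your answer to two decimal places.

5.28

Regress the observed score toward the mean by the unreliability: T̂ = 0.628·77.2 + 0.372·63.0 = 48.4816 + 23.4360 = 71.9176.
X − T̂ = 77.2 − 71.918 = 5.282 → 5.28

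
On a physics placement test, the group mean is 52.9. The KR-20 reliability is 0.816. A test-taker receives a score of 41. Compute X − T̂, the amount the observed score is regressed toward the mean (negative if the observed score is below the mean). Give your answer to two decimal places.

-2.19

Regress the observed score toward the mean by the unreliability: T̂ = 0.816·41 + 0.184·52.9 = 33.456 + 9.7336 = 43.1896.
X − T̂ = 41 − 43.190 = -2.190 → -2.19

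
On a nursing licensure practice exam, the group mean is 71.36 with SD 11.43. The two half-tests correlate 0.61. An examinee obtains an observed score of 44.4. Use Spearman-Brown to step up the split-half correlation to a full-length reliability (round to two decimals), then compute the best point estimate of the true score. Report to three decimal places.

Spearman-Brown: ρ = 2r/(1 + r) = 2(0.61)/(1 + 0.61) = 1.220/1.61 = 0.7578 → 0.76
T̂ = ρX + (1 − ρ)μ
  = 0.76 × 44.4 + 0.24 × 71.36
  = 33.744 + 17.1264
  = 50.8704
  ≈ 50.870

50.870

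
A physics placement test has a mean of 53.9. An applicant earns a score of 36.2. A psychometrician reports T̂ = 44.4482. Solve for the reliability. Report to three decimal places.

T̂ = ρX + (1 − ρ)μ  ⇒  T̂ − μ = ρ(X − μ)
ρ = (T̂ − μ)/(X − μ) = (44.4482 − 53.9) / (36.2 − 53.9) = -9.4518 / -17.7 = 0.53400

0.534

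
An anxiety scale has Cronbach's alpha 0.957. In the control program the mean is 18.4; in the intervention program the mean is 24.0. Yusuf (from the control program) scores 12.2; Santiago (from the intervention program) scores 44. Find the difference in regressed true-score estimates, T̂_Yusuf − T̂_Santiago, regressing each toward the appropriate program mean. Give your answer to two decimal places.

-30.67

T̂_Yusuf = 0.957(12.2) + 0.043(18.4) = 12.4666
T̂_Santiago = 0.957(44) + 0.043(24.0) = 43.1400
Difference = 12.4666 − 43.1400 = -30.6734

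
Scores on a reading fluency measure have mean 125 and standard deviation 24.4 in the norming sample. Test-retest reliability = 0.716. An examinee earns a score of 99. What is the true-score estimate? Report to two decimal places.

106.38

Kelley's formula gives T̂ = 0.716·99 + 0.284·125 = 70.884 + 35.500 = 106.384.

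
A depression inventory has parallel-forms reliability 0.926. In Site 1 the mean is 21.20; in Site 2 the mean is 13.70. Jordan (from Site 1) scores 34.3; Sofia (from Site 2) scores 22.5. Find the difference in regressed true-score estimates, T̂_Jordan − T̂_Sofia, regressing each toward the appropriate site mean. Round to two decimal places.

T̂_Jordan = 0.926(34.3) + 0.074(21.20) = 33.3306
T̂_Sofia = 0.926(22.5) + 0.074(13.70) = 21.8488
Difference = 33.3306 − 21.8488 = 11.4818

11.48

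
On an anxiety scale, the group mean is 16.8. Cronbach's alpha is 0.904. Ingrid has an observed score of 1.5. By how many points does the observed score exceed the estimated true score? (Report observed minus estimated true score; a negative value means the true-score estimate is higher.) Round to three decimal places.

Kelley's formula gives T̂ = 0.904·1.5 + 0.096·16.8 = 1.3560 + 1.6128 = 2.96880.
X − T̂ = 1.5 − 2.9688 = -1.4688 → -1.469

-1.469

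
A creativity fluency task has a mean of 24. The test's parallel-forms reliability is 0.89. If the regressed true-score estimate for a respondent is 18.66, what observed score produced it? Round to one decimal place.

18.0

T̂ = ρX + (1 − ρ)μ  ⇒  X = (T̂ − (1 − ρ)μ) / ρ
X = (18.66 − 0.11 × 24) / 0.89 = (18.66 − 2.64) / 0.89 = 16.02 / 0.89 = 18.000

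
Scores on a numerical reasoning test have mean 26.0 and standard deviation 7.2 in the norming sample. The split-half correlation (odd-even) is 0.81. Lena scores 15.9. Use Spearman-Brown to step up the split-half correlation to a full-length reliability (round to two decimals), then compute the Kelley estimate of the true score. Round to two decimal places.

16.91

Spearman-Brown: ρ = 2r/(1 + r) = 2(0.81)/(1 + 0.81) = 1.620/1.81 = 0.8950 → 0.90
T̂ = ρX + (1 − ρ)μ
  = 0.90 × 15.9 + 0.10 × 26.0
  = 14.310 + 2.600
  = 16.910
  ≈ 16.91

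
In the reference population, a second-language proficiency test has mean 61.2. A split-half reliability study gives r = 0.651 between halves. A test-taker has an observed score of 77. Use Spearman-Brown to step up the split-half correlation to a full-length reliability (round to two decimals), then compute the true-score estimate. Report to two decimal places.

Spearman-Brown: ρ = 2r/(1 + r) = 2(0.651)/(1 + 0.651) = 1.3020/1.651 = 0.7886 → 0.79
T̂ = ρX + (1 − ρ)μ
  = 0.79 × 77 + 0.21 × 61.2
  = 60.83 + 12.852
  = 73.682
  ≈ 73.68

73.68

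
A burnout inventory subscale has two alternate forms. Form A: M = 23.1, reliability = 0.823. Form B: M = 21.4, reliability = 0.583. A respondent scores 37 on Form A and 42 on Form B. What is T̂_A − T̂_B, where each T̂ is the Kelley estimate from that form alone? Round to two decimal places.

T̂_A = 0.823(37) + 0.177(23.1) = 34.5397
T̂_B = 0.583(42) + 0.417(21.4) = 33.4098
T̂_A − T̂_B = 1.1299

1.13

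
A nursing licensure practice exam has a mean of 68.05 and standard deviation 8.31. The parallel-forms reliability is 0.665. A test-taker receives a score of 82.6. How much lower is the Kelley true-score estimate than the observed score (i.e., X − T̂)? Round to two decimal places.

4.87

Kelley's formula gives T̂ = 0.665·82.6 + 0.335·68.05 = 54.9290 + 22.79675 = 77.7258.
X − T̂ = 82.6 − 77.726 = 4.874 → 4.87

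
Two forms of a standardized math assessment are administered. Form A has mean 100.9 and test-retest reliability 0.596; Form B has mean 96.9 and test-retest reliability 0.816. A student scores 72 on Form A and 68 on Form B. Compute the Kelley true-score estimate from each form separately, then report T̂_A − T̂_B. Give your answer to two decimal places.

10.36

T̂_A = 0.596(72) + 0.404(100.9) = 83.6756
T̂_B = 0.816(68) + 0.184(96.9) = 73.3176
T̂_A − T̂_B = 10.3580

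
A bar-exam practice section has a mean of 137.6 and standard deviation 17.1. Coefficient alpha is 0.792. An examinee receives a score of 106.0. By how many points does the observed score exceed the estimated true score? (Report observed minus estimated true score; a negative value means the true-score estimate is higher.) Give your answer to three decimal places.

-6.573

T̂ = ρX + (1 − ρ)μ
  = 0.792 × 106.0 + 0.208 × 137.6
  = 83.9520 + 28.6208
  = 112.57280
  ≈ 112.5728
X − T̂ = 106.0 − 112.5728 = -6.5728 → -6.573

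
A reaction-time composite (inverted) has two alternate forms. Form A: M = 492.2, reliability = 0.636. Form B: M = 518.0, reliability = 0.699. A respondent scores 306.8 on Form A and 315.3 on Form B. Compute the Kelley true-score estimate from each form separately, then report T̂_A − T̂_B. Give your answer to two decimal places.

T̂_A = 0.636(306.8) + 0.364(492.2) = 374.2856
T̂_B = 0.699(315.3) + 0.301(518.0) = 376.3127
T̂_A − T̂_B = -2.0271

-2.03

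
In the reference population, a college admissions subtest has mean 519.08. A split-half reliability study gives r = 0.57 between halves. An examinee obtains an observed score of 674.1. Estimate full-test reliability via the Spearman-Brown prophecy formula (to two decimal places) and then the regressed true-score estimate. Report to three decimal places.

Spearman-Brown: ρ = 2r/(1 + r) = 2(0.57)/(1 + 0.57) = 1.140/1.57 = 0.7261 → 0.73
T̂ = ρX + (1 − ρ)μ
  = 0.73 × 674.1 + 0.27 × 519.08
  = 492.093 + 140.1516
  = 632.2446
  ≈ 632.245

632.245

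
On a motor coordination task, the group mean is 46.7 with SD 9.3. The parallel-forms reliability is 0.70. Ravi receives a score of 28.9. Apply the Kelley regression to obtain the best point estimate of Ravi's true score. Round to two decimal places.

T̂ = 0.70(28.9) + 0.30(46.7) = 20.230 + 14.010 = 34.240 → 34.24

34.24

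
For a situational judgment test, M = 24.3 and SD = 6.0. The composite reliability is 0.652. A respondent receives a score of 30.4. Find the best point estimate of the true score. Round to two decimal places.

28.28

Kelley's formula gives T̂ = 0.652·30.4 + 0.348·24.3 = 19.8208 + 8.4564 = 28.277.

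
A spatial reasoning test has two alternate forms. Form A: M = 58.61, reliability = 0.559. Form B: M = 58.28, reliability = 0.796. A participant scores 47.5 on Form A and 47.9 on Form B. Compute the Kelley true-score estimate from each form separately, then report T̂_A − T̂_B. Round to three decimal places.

2.382

T̂_A = 0.559(47.5) + 0.441(58.61) = 52.39951
T̂_B = 0.796(47.9) + 0.204(58.28) = 50.01752
T̂_A − T̂_B = 2.38199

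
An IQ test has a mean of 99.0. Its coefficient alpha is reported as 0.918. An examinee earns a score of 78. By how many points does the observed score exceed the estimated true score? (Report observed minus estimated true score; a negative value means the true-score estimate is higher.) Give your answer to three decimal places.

Kelley's formula gives T̂ = 0.918·78 + 0.082·99.0 = 71.604 + 8.1180 = 79.72200.
X − T̂ = 78 − 79.7220 = -1.7220 → -1.722

-1.722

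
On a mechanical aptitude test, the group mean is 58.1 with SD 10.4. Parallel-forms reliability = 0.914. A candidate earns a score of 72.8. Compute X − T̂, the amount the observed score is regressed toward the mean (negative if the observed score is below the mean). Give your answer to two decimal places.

1.26

T̂ = 0.914(72.8) + 0.086(58.1) = 66.5392 + 4.9966 = 71.5358 → 71.536
X − T̂ = 72.8 − 71.536 = 1.264 → 1.26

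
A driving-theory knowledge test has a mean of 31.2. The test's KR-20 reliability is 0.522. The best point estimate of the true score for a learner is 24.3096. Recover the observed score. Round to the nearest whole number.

18

T̂ = ρX + (1 − ρ)μ  ⇒  X = (T̂ − (1 − ρ)μ) / ρ
X = (24.3096 − 0.478 × 31.2) / 0.522 = (24.3096 − 14.9136) / 0.522 = 9.3960 / 0.522 = 18.00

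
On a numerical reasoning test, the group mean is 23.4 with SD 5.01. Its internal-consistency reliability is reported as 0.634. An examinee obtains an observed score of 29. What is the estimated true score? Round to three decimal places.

26.950

T̂ = ρX + (1 − ρ)μ
  = 0.634 × 29 + 0.366 × 23.4
  = 18.386 + 8.5644
  = 26.9504
  ≈ 26.950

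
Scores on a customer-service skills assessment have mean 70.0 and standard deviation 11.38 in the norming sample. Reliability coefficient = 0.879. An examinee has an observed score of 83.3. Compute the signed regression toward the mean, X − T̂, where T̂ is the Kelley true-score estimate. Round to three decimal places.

T̂ = 0.879(83.3) + 0.121(70.0) = 73.2207 + 8.4700 = 81.69070 → 81.6907
X − T̂ = 83.3 − 81.6907 = 1.6093 → 1.609

1.609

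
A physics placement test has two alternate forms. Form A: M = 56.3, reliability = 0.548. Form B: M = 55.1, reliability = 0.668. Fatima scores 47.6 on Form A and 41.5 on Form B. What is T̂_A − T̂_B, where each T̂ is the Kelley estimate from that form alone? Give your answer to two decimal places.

5.52

T̂_A = 0.548(47.6) + 0.452(56.3) = 51.5324
T̂_B = 0.668(41.5) + 0.332(55.1) = 46.0152
T̂_A − T̂_B = 5.5172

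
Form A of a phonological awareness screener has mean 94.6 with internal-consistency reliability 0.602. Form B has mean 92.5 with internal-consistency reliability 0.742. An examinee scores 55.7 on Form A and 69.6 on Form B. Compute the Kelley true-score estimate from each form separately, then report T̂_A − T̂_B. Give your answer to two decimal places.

T̂_A = 0.602(55.7) + 0.398(94.6) = 71.1822
T̂_B = 0.742(69.6) + 0.258(92.5) = 75.5082
T̂_A − T̂_B = -4.3260

-4.33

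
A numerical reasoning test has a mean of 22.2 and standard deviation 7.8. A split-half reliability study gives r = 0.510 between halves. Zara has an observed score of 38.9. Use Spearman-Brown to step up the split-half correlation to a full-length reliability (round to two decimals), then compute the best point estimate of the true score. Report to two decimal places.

Spearman-Brown: ρ = 2r/(1 + r) = 2(0.510)/(1 + 0.510) = 1.0200/1.510 = 0.6755 → 0.68
Kelley's formula gives T̂ = 0.68·38.9 + 0.32·22.2 = 26.452 + 7.104 = 33.556.

33.56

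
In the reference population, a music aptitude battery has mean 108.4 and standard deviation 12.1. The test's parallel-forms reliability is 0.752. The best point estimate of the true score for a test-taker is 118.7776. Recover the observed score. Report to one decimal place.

122.2

T̂ = ρX + (1 − ρ)μ  ⇒  X = (T̂ − (1 − ρ)μ) / ρ
X = (118.7776 − 0.248 × 108.4) / 0.752 = (118.7776 − 26.8832) / 0.752 = 91.8944 / 0.752 = 122.200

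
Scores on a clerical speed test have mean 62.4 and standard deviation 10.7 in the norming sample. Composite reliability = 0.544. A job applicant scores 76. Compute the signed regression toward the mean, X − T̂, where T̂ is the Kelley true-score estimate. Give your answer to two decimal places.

6.20

T̂ = ρX + (1 − ρ)μ
  = 0.544 × 76 + 0.456 × 62.4
  = 41.344 + 28.4544
  = 69.7984
  ≈ 69.798
X − T̂ = 76 − 69.798 = 6.202 → 6.20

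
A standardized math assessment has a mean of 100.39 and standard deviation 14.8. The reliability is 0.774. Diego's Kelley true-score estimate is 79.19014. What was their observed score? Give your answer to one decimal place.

T̂ = ρX + (1 − ρ)μ  ⇒  X = (T̂ − (1 − ρ)μ) / ρ
X = (79.19014 − 0.226 × 100.39) / 0.774 = (79.19014 − 22.68814) / 0.774 = 56.50200 / 0.774 = 73.000

73.0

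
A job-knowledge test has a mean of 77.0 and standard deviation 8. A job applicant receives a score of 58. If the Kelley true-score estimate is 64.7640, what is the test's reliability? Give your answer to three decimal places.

0.644

T̂ = ρX + (1 − ρ)μ  ⇒  T̂ − μ = ρ(X − μ)
ρ = (T̂ − μ)/(X − μ) = (64.7640 − 77.0) / (58 − 77.0) = -12.2360 / -19.0 = 0.64400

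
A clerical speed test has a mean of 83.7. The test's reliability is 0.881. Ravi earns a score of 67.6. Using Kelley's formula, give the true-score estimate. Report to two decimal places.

T̂ = ρX + (1 − ρ)μ
  = 0.881 × 67.6 + 0.119 × 83.7
  = 59.5556 + 9.9603
  = 69.516
  ≈ 69.52

69.52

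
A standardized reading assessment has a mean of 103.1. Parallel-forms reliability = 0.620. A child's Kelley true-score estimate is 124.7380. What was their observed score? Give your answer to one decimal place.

T̂ = ρX + (1 − ρ)μ  ⇒  X = (T̂ − (1 − ρ)μ) / ρ
X = (124.7380 − 0.380 × 103.1) / 0.620 = (124.7380 − 39.1780) / 0.620 = 85.5600 / 0.620 = 138.000

138.0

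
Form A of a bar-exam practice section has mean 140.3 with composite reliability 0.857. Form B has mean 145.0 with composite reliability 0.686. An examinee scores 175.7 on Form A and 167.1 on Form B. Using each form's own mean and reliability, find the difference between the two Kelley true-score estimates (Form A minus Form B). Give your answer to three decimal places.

10.477

T̂_A = 0.857(175.7) + 0.143(140.3) = 170.63780
T̂_B = 0.686(167.1) + 0.314(145.0) = 160.16060
T̂_A − T̂_B = 10.47720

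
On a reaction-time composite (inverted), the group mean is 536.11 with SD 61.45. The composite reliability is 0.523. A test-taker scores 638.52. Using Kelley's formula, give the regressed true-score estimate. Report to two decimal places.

589.67

Regress the observed score toward the mean by the unreliability: T̂ = 0.523·638.52 + 0.477·536.11 = 333.94596 + 255.72447 = 589.670.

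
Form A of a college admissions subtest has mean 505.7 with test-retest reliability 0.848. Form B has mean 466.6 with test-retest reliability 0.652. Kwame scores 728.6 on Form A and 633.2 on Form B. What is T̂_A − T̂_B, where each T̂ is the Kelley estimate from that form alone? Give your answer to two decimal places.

T̂_A = 0.848(728.6) + 0.152(505.7) = 694.7192
T̂_B = 0.652(633.2) + 0.348(466.6) = 575.2232
T̂_A − T̂_B = 119.4960

119.50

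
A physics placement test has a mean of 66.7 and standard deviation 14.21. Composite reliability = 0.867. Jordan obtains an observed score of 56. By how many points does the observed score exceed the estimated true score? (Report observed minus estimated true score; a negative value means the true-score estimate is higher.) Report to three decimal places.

-1.423

T̂ = ρX + (1 − ρ)μ
  = 0.867 × 56 + 0.133 × 66.7
  = 48.552 + 8.8711
  = 57.42310
  ≈ 57.4231
X − T̂ = 56 − 57.4231 = -1.4231 → -1.423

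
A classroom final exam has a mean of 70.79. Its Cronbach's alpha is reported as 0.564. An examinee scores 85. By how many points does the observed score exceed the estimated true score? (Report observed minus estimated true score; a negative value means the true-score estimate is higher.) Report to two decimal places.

T̂ = ρX + (1 − ρ)μ
  = 0.564 × 85 + 0.436 × 70.79
  = 47.940 + 30.86444
  = 78.8044
  ≈ 78.804
X − T̂ = 85 − 78.804 = 6.196 → 6.20

6.20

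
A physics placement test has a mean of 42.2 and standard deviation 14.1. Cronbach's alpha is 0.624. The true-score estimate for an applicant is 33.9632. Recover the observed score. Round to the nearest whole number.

T̂ = ρX + (1 − ρ)μ  ⇒  X = (T̂ − (1 − ρ)μ) / ρ
X = (33.9632 − 0.376 × 42.2) / 0.624 = (33.9632 − 15.8672) / 0.624 = 18.0960 / 0.624 = 29.00

29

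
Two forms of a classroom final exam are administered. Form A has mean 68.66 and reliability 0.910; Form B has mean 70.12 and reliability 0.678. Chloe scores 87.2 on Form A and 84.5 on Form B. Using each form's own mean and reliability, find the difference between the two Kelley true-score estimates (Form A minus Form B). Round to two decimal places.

T̂_A = 0.910(87.2) + 0.090(68.66) = 85.5314
T̂_B = 0.678(84.5) + 0.322(70.12) = 79.8696
T̂_A − T̂_B = 5.6618

5.66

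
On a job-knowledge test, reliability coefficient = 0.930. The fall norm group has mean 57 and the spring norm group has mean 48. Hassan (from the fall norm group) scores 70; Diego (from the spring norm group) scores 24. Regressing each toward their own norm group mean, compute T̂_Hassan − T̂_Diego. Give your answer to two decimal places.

43.41

T̂_Hassan = 0.930(70) + 0.070(57) = 69.0900
T̂_Diego = 0.930(24) + 0.070(48) = 25.6800
Difference = 69.0900 − 25.6800 = 43.4100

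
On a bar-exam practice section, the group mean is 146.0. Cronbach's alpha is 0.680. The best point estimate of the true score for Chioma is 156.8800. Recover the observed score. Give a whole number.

T̂ = ρX + (1 − ρ)μ  ⇒  X = (T̂ − (1 − ρ)μ) / ρ
X = (156.8800 − 0.320 × 146.0) / 0.680 = (156.8800 − 46.7200) / 0.680 = 110.1600 / 0.680 = 162.00

162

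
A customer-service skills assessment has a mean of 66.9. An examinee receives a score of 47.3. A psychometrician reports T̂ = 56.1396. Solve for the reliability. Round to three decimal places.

T̂ = ρX + (1 − ρ)μ  ⇒  T̂ − μ = ρ(X − μ)
ρ = (T̂ − μ)/(X − μ) = (56.1396 − 66.9) / (47.3 − 66.9) = -10.7604 / -19.6 = 0.54900

0.549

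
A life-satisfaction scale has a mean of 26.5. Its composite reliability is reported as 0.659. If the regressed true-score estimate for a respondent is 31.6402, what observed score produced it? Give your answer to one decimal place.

34.3

T̂ = ρX + (1 − ρ)μ  ⇒  X = (T̂ − (1 − ρ)μ) / ρ
X = (31.6402 − 0.341 × 26.5) / 0.659 = (31.6402 − 9.0365) / 0.659 = 22.6037 / 0.659 = 34.300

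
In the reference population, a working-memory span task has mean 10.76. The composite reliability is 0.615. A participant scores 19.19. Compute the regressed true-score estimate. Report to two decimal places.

T̂ = ρX + (1 − ρ)μ
  = 0.615 × 19.19 + 0.385 × 10.76
  = 11.80185 + 4.14260
  = 15.944
  ≈ 15.94

15.94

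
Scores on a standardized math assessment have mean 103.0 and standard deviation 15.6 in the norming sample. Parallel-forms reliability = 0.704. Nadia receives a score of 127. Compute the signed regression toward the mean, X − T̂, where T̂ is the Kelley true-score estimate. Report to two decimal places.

T̂ = ρX + (1 − ρ)μ
  = 0.704 × 127 + 0.296 × 103.0
  = 89.408 + 30.4880
  = 119.8960
  ≈ 119.896
X − T̂ = 127 − 119.896 = 7.104 → 7.10

7.10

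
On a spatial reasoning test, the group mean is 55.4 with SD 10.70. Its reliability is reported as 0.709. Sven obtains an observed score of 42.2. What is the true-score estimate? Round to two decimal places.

T̂ = ρX + (1 − ρ)μ
  = 0.709 × 42.2 + 0.291 × 55.4
  = 29.9198 + 16.1214
  = 46.041
  ≈ 46.04

46.04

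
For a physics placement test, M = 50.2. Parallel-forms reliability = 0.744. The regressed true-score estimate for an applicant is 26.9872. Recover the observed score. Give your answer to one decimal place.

19.0

T̂ = ρX + (1 − ρ)μ  ⇒  X = (T̂ − (1 − ρ)μ) / ρ
X = (26.9872 − 0.256 × 50.2) / 0.744 = (26.9872 − 12.8512) / 0.744 = 14.1360 / 0.744 = 19.000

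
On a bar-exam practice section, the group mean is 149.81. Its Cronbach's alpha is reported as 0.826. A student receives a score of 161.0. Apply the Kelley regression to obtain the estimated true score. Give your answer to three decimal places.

159.053

T̂ = 0.826(161.0) + 0.174(149.81) = 132.9860 + 26.06694 = 159.0529 → 159.053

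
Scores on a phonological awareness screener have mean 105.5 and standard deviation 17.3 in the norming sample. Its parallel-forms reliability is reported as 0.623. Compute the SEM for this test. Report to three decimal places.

10.622

SEM = SD · √(1 − ρ) = 17.3 × √0.377 = 17.3 × 0.6140 = 10.6223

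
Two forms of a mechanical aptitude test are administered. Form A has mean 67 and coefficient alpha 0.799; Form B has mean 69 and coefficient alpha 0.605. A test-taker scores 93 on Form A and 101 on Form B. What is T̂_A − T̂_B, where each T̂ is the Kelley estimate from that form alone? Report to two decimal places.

T̂_A = 0.799(93) + 0.201(67) = 87.7740
T̂_B = 0.605(101) + 0.395(69) = 88.3600
T̂_A − T̂_B = -0.5860

-0.59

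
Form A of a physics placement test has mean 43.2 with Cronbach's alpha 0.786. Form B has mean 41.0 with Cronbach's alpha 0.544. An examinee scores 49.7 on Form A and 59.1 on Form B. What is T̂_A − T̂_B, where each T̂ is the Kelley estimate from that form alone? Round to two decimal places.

-2.54

T̂_A = 0.786(49.7) + 0.214(43.2) = 48.3090
T̂_B = 0.544(59.1) + 0.456(41.0) = 50.8464
T̂_A − T̂_B = -2.5374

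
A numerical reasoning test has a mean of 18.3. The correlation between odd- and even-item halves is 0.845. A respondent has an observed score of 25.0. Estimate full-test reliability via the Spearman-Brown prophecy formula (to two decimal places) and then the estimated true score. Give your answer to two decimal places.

24.46

Spearman-Brown: ρ = 2r/(1 + r) = 2(0.845)/(1 + 0.845) = 1.6900/1.845 = 0.9160 → 0.92
T̂ = 0.92(25.0) + 0.08(18.3) = 23.000 + 1.464 = 24.464 → 24.46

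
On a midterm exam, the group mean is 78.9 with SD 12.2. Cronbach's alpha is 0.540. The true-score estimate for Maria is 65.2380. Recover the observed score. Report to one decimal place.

T̂ = ρX + (1 − ρ)μ  ⇒  X = (T̂ − (1 − ρ)μ) / ρ
X = (65.2380 − 0.460 × 78.9) / 0.540 = (65.2380 − 36.2940) / 0.540 = 28.9440 / 0.540 = 53.600

53.6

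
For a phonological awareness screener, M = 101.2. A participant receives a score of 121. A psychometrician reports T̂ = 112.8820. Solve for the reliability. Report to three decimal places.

0.590

T̂ = ρX + (1 − ρ)μ  ⇒  T̂ − μ = ρ(X − μ)
ρ = (T̂ − μ)/(X − μ) = (112.8820 − 101.2) / (121 − 101.2) = 11.6820 / 19.8 = 0.59000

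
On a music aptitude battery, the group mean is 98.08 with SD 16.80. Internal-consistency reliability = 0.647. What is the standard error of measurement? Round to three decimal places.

SEM = SD · √(1 − ρ) = 16.80 × √0.353 = 16.80 × 0.5941 = 9.9815

9.982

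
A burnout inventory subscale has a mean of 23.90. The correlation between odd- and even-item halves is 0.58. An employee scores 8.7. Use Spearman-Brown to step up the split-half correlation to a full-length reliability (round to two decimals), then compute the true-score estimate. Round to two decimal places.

Spearman-Brown: ρ = 2r/(1 + r) = 2(0.58)/(1 + 0.58) = 1.160/1.58 = 0.7342 → 0.73
T̂ = 0.73(8.7) + 0.27(23.90) = 6.351 + 6.4530 = 12.804 → 12.80

12.80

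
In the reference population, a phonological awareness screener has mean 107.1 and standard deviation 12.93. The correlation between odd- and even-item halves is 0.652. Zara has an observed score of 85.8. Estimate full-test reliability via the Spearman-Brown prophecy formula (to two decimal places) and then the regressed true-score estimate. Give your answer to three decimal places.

Spearman-Brown: ρ = 2r/(1 + r) = 2(0.652)/(1 + 0.652) = 1.3040/1.652 = 0.7893 → 0.79
T̂ = 0.79(85.8) + 0.21(107.1) = 67.782 + 22.491 = 90.2730 → 90.273

90.273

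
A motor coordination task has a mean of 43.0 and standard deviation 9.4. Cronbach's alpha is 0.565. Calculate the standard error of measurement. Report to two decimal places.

6.20

SEM = SD · √(1 − ρ) = 9.4 × √0.435 = 9.4 × 0.6595 = 6.200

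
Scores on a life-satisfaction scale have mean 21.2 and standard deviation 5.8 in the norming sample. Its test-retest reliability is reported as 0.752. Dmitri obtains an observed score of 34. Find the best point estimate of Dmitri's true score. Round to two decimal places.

T̂ = ρX + (1 − ρ)μ
  = 0.752 × 34 + 0.248 × 21.2
  = 25.568 + 5.2576
  = 30.826
  ≈ 30.83

30.83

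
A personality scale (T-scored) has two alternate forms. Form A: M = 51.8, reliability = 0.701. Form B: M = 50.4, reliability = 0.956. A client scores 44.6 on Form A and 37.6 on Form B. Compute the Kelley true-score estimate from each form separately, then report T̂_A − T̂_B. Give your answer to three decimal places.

T̂_A = 0.701(44.6) + 0.299(51.8) = 46.75280
T̂_B = 0.956(37.6) + 0.044(50.4) = 38.16320
T̂_A − T̂_B = 8.58960

8.590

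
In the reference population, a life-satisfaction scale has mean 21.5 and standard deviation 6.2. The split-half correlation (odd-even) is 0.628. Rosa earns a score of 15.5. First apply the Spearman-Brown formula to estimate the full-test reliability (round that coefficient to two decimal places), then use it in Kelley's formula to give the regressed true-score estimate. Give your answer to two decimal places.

Spearman-Brown: ρ = 2r/(1 + r) = 2(0.628)/(1 + 0.628) = 1.2560/1.628 = 0.7715 → 0.77
T̂ = 0.77(15.5) + 0.23(21.5) = 11.935 + 4.945 = 16.880 → 16.88

16.88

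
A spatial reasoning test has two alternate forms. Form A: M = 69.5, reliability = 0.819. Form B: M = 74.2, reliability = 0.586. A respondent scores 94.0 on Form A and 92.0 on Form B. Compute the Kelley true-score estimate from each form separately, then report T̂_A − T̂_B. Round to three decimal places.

4.935

T̂_A = 0.819(94.0) + 0.181(69.5) = 89.56550
T̂_B = 0.586(92.0) + 0.414(74.2) = 84.63080
T̂_A − T̂_B = 4.93470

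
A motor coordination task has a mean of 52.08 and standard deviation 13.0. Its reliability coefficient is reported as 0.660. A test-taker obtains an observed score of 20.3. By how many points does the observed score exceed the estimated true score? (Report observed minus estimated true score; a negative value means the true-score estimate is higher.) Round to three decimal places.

-10.805

T̂ = ρX + (1 − ρ)μ
  = 0.660 × 20.3 + 0.340 × 52.08
  = 13.3980 + 17.70720
  = 31.10520
  ≈ 31.1052
X − T̂ = 20.3 − 31.1052 = -10.8052 → -10.805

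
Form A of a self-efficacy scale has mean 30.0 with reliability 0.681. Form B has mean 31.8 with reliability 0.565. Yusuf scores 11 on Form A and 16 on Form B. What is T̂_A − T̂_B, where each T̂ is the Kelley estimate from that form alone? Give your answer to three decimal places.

T̂_A = 0.681(11) + 0.319(30.0) = 17.06100
T̂_B = 0.565(16) + 0.435(31.8) = 22.87300
T̂_A − T̂_B = -5.81200

-5.812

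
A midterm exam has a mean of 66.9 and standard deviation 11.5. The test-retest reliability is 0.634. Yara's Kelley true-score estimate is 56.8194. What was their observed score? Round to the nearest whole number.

T̂ = ρX + (1 − ρ)μ  ⇒  X = (T̂ − (1 − ρ)μ) / ρ
X = (56.8194 − 0.366 × 66.9) / 0.634 = (56.8194 − 24.4854) / 0.634 = 32.3340 / 0.634 = 51.00

51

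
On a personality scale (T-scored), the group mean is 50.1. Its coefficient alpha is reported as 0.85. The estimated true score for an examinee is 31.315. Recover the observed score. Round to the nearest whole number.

28

T̂ = ρX + (1 − ρ)μ  ⇒  X = (T̂ − (1 − ρ)μ) / ρ
X = (31.315 − 0.15 × 50.1) / 0.85 = (31.315 − 7.515) / 0.85 = 23.800 / 0.85 = 28.00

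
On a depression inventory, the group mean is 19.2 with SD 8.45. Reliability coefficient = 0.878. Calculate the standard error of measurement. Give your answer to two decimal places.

SEM = SD · √(1 − ρ) = 8.45 × √0.122 = 8.45 × 0.3493 = 2.951

2.95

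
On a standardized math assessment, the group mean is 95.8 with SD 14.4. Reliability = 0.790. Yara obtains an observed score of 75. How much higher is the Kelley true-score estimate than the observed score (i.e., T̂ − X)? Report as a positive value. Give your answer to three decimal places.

T̂ = ρX + (1 − ρ)μ
  = 0.790 × 75 + 0.210 × 95.8
  = 59.250 + 20.1180
  = 79.36800
  ≈ 79.3680
T̂ − X = 79.3680 − 75 = 4.3680 → 4.368

4.368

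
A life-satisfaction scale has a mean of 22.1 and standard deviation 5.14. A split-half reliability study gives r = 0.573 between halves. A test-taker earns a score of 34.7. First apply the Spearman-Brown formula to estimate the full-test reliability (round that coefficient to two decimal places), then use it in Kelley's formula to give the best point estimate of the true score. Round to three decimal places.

31.298

Spearman-Brown: ρ = 2r/(1 + r) = 2(0.573)/(1 + 0.573) = 1.1460/1.573 = 0.7285 → 0.73
T̂ = 0.73(34.7) + 0.27(22.1) = 25.331 + 5.967 = 31.2980 → 31.298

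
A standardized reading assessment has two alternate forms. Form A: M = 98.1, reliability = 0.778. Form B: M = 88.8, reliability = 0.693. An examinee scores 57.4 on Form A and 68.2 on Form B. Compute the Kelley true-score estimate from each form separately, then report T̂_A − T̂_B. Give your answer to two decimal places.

T̂_A = 0.778(57.4) + 0.222(98.1) = 66.4354
T̂_B = 0.693(68.2) + 0.307(88.8) = 74.5242
T̂_A − T̂_B = -8.0888

-8.09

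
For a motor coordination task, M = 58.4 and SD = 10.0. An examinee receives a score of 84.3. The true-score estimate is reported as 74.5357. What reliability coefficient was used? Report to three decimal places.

0.623

T̂ = ρX + (1 − ρ)μ  ⇒  T̂ − μ = ρ(X − μ)
ρ = (T̂ − μ)/(X − μ) = (74.5357 − 58.4) / (84.3 − 58.4) = 16.1357 / 25.9 = 0.62300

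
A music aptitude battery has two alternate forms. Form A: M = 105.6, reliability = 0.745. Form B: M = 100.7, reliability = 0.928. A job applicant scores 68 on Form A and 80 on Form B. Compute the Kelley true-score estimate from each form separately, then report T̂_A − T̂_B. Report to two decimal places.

-3.90

T̂_A = 0.745(68) + 0.255(105.6) = 77.5880
T̂_B = 0.928(80) + 0.072(100.7) = 81.4904
T̂_A − T̂_B = -3.9024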